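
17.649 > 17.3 True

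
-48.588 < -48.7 False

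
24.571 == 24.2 False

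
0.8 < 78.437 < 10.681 False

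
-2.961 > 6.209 False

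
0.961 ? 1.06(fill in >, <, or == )<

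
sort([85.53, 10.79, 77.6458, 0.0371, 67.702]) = [0.0371, 10.79, 67.702, 77.6458, 85.53]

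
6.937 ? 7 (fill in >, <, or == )<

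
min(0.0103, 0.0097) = 0.0097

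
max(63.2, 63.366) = 63.366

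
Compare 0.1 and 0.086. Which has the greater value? 0.1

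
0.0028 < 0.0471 True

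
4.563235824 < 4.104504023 False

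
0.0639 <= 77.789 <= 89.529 True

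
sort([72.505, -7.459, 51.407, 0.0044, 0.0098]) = [-7.459, 0.0044, 0.0098, 51.407, 72.505]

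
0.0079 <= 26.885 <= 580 True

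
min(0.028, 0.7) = 0.028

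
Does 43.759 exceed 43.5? Yes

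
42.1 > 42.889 False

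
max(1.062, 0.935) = 1.062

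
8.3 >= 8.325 False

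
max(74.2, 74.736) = 74.736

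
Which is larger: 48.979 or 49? 49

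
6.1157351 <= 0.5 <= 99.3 False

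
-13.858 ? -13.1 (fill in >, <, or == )<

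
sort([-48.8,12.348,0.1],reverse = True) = [12.348,0.1,-48.8]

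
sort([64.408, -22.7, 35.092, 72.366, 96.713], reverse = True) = [96.713, 72.366, 64.408, 35.092, -22.7]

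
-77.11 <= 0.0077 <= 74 True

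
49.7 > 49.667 True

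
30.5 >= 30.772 False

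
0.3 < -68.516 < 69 False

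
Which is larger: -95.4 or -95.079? -95.079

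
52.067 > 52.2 False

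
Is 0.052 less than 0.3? Yes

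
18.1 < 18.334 True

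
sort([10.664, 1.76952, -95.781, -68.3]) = [-95.781, -68.3, 1.76952, 10.664]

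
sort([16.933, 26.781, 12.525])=[12.525, 16.933, 26.781]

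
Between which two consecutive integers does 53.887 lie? 53 and 54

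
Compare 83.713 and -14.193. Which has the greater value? 83.713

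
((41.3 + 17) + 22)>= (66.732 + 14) False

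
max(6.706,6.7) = 6.706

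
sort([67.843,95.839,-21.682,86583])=[-21.682,67.843,95.839,86583]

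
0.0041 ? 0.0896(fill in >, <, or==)<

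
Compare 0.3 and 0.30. They are equal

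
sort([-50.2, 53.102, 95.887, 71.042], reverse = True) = [95.887, 71.042, 53.102, -50.2]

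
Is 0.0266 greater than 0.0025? Yes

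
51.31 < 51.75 True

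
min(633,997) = 633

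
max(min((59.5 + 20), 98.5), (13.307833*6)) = 79.846998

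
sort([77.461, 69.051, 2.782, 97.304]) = [2.782, 69.051, 77.461, 97.304]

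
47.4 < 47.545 True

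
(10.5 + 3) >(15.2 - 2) True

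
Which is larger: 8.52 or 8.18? 8.52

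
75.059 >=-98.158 True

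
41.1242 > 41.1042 True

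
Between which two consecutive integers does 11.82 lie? 11 and 12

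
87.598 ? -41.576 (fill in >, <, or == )>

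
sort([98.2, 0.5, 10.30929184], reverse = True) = [98.2, 10.30929184, 0.5]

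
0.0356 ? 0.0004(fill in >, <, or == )>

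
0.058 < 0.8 True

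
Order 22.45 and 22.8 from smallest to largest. 22.45, 22.8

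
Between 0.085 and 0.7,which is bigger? 0.7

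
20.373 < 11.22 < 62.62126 False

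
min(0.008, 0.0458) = 0.008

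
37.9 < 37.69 False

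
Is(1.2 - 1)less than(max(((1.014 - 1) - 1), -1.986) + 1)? No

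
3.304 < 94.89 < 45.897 False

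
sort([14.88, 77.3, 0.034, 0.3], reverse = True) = [77.3, 14.88, 0.3, 0.034]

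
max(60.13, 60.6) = 60.6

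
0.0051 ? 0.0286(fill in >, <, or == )<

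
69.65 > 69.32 True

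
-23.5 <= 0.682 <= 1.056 True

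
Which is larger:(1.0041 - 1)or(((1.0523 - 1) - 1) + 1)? (((1.0523 - 1) - 1) + 1)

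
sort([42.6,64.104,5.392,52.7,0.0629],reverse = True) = [64.104,52.7,42.6,5.392,0.0629]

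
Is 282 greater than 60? Yes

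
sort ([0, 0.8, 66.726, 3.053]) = [0, 0.8, 3.053, 66.726]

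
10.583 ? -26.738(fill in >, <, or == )>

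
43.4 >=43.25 True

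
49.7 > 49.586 True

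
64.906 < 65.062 True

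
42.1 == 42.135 False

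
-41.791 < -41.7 True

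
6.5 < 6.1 False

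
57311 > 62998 False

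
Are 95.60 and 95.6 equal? Yes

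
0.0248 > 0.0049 True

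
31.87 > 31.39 True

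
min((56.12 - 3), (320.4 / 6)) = 53.12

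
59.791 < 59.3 False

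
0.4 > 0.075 True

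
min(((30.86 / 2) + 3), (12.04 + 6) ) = 18.04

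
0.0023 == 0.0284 False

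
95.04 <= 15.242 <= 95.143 False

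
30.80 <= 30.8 True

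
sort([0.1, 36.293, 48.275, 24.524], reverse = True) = [48.275, 36.293, 24.524, 0.1]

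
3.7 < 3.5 False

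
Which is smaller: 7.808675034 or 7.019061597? 7.019061597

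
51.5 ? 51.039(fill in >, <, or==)>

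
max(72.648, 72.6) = 72.648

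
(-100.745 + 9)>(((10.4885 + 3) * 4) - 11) False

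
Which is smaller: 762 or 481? 481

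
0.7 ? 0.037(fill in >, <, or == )>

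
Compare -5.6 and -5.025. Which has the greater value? -5.025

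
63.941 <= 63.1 False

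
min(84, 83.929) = 83.929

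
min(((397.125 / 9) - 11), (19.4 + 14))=33.125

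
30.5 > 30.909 False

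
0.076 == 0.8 False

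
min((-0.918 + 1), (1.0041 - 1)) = 0.0041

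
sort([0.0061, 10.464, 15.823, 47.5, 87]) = [0.0061, 10.464, 15.823, 47.5, 87]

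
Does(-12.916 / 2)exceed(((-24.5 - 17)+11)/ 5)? No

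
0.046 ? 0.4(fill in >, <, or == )<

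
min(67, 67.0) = 67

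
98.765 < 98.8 True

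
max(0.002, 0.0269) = 0.0269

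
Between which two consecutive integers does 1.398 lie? 1 and 2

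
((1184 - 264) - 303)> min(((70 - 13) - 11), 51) True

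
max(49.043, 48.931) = 49.043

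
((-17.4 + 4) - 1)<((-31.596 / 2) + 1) False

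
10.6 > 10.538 True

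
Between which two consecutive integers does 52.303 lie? 52 and 53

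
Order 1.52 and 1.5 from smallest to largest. 1.5, 1.52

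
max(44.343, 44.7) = 44.7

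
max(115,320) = 320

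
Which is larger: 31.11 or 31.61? 31.61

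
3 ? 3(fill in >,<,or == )==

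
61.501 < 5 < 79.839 False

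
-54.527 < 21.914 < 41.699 True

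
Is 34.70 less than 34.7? No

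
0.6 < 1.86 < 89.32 True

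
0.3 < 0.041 False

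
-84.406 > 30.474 False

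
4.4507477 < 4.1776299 False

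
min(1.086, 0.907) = 0.907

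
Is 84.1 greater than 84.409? No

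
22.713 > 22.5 True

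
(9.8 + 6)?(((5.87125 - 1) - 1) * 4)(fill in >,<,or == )>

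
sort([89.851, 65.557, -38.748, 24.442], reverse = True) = [89.851, 65.557, 24.442, -38.748]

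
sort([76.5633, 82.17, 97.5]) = [76.5633, 82.17, 97.5]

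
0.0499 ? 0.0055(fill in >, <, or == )>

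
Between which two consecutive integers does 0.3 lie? 0 and 1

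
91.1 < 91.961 True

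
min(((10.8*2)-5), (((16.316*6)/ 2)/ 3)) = 16.316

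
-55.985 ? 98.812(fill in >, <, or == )<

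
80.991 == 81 False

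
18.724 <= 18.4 False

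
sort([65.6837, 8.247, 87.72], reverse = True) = [87.72, 65.6837, 8.247]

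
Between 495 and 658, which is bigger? 658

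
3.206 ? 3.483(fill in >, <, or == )<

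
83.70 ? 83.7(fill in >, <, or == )==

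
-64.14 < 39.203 True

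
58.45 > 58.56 False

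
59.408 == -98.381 False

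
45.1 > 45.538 False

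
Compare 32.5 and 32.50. They are equal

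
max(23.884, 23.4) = 23.884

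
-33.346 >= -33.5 True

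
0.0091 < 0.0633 True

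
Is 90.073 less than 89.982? No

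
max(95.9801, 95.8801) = 95.9801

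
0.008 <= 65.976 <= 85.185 True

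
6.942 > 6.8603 True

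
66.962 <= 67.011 True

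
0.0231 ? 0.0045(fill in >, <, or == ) >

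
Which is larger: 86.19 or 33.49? 86.19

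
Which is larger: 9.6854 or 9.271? 9.6854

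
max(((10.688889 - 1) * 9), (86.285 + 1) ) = 87.285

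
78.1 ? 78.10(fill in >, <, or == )==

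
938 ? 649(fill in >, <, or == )>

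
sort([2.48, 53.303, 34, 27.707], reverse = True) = [53.303, 34, 27.707, 2.48]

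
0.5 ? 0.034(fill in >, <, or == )>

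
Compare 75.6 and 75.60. They are equal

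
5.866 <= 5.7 False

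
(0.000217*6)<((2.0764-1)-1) True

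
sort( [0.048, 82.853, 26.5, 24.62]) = [0.048, 24.62, 26.5, 82.853]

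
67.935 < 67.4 False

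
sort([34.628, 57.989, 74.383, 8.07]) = [8.07, 34.628, 57.989, 74.383]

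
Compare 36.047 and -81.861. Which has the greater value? 36.047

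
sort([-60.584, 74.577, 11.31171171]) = [-60.584, 11.31171171, 74.577]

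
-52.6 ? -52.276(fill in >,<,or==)<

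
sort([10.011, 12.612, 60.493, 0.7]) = [0.7, 10.011, 12.612, 60.493]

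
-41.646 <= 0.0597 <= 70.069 True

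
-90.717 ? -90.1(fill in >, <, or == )<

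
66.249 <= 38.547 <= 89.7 False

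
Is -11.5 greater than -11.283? No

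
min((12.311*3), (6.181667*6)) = 36.933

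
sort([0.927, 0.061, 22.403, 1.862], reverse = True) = [22.403, 1.862, 0.927, 0.061]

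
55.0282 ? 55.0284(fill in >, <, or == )<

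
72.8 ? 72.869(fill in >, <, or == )<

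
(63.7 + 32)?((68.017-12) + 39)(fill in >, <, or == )>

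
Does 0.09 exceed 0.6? No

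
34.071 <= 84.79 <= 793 True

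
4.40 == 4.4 True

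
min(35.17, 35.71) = 35.17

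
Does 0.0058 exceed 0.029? No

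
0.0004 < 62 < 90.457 True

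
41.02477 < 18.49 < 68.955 False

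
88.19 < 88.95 True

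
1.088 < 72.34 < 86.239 True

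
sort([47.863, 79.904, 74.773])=[47.863, 74.773, 79.904]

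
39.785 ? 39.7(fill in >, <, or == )>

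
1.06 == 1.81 False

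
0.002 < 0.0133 True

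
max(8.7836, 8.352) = 8.7836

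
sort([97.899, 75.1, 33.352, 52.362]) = [33.352, 52.362, 75.1, 97.899]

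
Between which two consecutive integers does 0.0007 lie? 0 and 1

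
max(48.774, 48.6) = 48.774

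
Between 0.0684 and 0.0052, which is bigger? 0.0684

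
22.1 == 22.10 True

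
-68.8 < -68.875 False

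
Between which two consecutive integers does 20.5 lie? 20 and 21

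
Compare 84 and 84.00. They are equal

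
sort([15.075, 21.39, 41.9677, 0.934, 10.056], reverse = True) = [41.9677, 21.39, 15.075, 10.056, 0.934]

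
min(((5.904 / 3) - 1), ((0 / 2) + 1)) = 0.968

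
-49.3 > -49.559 True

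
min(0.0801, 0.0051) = 0.0051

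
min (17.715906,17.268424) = 17.268424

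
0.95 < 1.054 True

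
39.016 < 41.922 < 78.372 True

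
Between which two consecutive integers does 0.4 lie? 0 and 1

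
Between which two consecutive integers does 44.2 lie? 44 and 45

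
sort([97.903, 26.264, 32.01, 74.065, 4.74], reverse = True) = [97.903, 74.065, 32.01, 26.264, 4.74]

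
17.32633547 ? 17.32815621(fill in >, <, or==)<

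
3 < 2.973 False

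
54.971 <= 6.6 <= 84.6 False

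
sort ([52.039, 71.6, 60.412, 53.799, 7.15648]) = [7.15648, 52.039, 53.799, 60.412, 71.6]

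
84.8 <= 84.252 False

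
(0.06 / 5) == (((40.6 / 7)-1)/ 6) False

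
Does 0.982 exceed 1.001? No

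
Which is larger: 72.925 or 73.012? 73.012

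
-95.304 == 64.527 False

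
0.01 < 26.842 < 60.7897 True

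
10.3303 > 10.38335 False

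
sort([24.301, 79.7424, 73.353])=[24.301, 73.353, 79.7424]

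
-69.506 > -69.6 True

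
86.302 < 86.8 True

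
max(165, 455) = 455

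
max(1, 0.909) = 1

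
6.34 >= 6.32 True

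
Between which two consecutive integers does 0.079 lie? 0 and 1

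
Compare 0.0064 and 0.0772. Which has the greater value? 0.0772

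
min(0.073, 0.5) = 0.073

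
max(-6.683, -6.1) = -6.1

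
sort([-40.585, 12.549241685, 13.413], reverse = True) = [13.413, 12.549241685, -40.585]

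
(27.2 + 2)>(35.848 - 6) False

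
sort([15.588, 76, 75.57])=[15.588, 75.57, 76]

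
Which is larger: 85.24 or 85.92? 85.92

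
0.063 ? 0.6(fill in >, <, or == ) <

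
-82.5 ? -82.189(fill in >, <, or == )<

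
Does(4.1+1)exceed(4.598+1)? No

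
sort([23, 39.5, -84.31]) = [-84.31, 23, 39.5]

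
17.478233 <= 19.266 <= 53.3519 True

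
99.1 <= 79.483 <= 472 False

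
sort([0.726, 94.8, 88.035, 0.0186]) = [0.0186, 0.726, 88.035, 94.8]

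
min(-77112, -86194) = -86194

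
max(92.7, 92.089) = 92.7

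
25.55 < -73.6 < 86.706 False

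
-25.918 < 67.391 True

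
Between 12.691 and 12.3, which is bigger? 12.691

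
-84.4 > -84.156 False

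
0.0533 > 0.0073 True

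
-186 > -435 True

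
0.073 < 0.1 True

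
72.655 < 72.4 False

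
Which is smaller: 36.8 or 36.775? 36.775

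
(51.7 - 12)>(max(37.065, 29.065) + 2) True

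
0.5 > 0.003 True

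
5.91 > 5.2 True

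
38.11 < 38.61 True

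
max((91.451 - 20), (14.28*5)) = 71.451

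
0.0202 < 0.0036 False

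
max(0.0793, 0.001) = 0.0793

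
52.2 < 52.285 True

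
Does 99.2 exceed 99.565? No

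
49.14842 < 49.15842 True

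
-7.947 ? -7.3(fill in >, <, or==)<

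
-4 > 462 False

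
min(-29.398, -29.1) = -29.398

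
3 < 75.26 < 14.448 False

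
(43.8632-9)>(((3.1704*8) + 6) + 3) True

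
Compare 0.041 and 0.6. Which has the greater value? 0.6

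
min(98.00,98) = 98.00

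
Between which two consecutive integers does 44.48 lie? 44 and 45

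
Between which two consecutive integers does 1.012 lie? 1 and 2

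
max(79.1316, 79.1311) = 79.1316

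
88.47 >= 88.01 True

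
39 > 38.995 True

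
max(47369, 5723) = 47369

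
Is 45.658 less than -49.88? No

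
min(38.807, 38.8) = 38.8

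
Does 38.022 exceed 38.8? No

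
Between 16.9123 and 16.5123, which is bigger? 16.9123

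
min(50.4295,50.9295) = 50.4295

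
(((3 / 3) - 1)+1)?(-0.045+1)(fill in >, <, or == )>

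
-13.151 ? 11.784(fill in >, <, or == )<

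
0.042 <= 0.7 True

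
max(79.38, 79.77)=79.77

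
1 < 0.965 False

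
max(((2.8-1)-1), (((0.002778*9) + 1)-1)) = 0.8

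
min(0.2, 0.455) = 0.2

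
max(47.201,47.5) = 47.5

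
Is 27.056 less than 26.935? No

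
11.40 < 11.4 False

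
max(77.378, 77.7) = 77.7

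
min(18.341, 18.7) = 18.341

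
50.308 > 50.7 False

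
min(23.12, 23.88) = 23.12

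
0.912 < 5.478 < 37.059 True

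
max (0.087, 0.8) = 0.8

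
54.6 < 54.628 True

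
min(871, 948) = 871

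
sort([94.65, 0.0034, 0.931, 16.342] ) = [0.0034, 0.931, 16.342, 94.65]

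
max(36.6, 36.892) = 36.892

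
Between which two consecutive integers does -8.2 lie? -9 and -8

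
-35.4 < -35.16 True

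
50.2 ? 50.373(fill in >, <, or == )<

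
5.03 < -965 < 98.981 False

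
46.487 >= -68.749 True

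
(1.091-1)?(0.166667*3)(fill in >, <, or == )<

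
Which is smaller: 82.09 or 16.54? 16.54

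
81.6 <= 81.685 True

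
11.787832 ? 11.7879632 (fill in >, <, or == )<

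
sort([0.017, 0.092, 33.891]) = [0.017, 0.092, 33.891]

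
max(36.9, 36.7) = 36.9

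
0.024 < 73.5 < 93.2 True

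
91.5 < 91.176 False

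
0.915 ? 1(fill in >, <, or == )<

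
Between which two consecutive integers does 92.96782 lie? 92 and 93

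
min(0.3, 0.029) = 0.029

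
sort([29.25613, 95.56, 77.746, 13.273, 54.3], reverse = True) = [95.56, 77.746, 54.3, 29.25613, 13.273]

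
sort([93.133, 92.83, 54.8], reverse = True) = [93.133, 92.83, 54.8]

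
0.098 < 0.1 True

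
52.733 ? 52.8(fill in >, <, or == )<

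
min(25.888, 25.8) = 25.8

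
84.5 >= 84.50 True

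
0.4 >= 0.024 True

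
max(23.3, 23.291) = 23.3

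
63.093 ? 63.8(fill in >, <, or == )<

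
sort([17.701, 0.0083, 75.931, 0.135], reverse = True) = [75.931, 17.701, 0.135, 0.0083]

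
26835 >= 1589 True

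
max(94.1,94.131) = 94.131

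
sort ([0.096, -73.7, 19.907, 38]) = [-73.7, 0.096, 19.907, 38]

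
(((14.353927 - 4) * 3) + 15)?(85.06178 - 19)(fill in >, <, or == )<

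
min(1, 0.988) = 0.988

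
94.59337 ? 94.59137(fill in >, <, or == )>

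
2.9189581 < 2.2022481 False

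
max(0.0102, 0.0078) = 0.0102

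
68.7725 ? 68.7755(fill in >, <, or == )<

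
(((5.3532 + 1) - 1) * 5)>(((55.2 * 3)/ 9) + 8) True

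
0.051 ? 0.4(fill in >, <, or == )<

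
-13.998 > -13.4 False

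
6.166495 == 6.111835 False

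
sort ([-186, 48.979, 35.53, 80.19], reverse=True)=[80.19, 48.979, 35.53, -186]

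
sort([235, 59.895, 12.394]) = [12.394, 59.895, 235]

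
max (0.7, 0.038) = 0.7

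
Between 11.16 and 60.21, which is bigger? 60.21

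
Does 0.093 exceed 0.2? No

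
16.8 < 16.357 False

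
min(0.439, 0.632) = 0.439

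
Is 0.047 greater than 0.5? No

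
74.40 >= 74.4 True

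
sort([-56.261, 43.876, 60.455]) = [-56.261, 43.876, 60.455]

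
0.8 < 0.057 False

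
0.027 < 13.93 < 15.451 True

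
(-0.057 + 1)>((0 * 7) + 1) False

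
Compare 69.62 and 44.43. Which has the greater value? 69.62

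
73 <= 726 True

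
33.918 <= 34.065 True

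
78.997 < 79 True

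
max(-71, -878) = -71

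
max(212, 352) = 352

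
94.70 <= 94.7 True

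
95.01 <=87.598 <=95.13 False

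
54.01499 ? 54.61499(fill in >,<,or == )<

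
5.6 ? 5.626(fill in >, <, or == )<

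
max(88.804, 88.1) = 88.804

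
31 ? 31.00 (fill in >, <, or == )==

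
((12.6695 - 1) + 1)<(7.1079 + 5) False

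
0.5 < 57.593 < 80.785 True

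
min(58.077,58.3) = 58.077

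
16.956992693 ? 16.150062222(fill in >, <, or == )>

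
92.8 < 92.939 True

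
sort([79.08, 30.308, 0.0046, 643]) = [0.0046, 30.308, 79.08, 643]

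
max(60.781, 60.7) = 60.781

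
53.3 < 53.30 False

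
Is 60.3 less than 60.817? Yes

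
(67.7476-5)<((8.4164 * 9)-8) True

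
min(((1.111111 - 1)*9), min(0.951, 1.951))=0.951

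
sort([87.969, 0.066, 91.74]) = [0.066, 87.969, 91.74]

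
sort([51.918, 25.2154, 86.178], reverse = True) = [86.178, 51.918, 25.2154]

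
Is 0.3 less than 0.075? No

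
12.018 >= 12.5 False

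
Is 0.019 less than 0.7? Yes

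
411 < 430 True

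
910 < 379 False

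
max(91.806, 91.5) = 91.806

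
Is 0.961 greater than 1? No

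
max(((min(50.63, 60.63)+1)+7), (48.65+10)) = 58.65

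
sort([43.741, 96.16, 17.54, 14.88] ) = [14.88, 17.54, 43.741, 96.16]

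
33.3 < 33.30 False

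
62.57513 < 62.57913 True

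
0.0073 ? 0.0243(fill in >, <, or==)<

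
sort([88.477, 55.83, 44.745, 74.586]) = [44.745, 55.83, 74.586, 88.477]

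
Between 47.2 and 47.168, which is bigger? 47.2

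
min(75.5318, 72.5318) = 72.5318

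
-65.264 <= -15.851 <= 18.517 True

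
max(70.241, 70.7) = 70.7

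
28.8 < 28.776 False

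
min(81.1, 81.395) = 81.1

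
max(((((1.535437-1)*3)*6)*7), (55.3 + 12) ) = 67.465062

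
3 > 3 False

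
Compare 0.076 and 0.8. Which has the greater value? 0.8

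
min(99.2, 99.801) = 99.2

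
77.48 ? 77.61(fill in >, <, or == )<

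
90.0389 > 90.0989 False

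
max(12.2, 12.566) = 12.566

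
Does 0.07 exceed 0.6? No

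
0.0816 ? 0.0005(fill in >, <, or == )>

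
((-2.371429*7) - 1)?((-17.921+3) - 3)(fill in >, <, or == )>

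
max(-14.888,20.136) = 20.136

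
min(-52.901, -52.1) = -52.901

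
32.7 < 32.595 False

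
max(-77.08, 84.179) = 84.179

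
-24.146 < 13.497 True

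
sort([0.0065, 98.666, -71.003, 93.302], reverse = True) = [98.666, 93.302, 0.0065, -71.003]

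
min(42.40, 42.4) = 42.40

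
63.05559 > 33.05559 True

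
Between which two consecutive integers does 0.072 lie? 0 and 1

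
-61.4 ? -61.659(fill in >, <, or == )>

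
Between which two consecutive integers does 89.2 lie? 89 and 90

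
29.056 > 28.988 True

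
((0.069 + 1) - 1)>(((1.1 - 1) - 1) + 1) False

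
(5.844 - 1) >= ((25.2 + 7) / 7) True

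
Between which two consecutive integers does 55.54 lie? 55 and 56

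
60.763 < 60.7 False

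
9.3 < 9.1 False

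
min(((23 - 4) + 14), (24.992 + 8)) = 32.992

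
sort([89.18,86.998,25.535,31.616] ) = [25.535,31.616,86.998,89.18]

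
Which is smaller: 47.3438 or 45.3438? 45.3438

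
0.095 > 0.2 False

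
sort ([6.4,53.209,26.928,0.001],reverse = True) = [53.209,26.928,6.4,0.001]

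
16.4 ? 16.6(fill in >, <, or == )<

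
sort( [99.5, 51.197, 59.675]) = [51.197, 59.675, 99.5]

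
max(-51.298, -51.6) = -51.298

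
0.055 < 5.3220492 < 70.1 True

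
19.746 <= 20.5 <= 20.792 True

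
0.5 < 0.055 False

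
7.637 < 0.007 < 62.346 False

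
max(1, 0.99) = 1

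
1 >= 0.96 True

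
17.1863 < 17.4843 True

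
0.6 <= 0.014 False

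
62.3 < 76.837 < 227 True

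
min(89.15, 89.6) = 89.15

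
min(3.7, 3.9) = 3.7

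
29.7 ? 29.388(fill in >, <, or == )>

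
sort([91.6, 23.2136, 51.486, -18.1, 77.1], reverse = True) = [91.6, 77.1, 51.486, 23.2136, -18.1]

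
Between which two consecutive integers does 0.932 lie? 0 and 1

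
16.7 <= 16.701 True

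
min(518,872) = 518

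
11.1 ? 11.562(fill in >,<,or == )<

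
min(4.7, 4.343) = 4.343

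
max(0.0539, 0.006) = 0.0539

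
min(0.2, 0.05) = 0.05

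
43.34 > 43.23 True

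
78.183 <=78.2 True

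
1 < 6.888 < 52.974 True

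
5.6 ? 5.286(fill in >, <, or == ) >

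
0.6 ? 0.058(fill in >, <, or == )>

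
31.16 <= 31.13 False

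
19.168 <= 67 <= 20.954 False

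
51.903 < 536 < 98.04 False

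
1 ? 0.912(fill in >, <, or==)>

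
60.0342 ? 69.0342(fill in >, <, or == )<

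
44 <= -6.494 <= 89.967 False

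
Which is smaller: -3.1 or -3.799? -3.799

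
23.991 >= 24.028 False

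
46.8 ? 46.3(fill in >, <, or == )>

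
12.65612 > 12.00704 True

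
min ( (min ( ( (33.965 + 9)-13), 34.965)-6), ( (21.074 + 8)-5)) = 23.965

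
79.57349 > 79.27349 True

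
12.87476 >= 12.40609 True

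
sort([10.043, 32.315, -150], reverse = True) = [32.315, 10.043, -150]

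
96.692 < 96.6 False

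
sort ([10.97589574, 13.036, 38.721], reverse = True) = [38.721, 13.036, 10.97589574]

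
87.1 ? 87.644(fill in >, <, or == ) <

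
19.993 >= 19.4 True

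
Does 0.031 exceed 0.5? No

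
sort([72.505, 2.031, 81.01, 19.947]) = [2.031, 19.947, 72.505, 81.01]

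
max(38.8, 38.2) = 38.8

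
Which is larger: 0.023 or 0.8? 0.8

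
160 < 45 False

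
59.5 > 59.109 True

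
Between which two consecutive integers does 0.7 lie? 0 and 1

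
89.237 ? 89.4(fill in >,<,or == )<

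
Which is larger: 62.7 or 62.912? 62.912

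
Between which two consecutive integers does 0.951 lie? 0 and 1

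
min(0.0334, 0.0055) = 0.0055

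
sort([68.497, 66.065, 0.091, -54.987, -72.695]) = [-72.695, -54.987, 0.091, 66.065, 68.497]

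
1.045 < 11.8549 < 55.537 True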